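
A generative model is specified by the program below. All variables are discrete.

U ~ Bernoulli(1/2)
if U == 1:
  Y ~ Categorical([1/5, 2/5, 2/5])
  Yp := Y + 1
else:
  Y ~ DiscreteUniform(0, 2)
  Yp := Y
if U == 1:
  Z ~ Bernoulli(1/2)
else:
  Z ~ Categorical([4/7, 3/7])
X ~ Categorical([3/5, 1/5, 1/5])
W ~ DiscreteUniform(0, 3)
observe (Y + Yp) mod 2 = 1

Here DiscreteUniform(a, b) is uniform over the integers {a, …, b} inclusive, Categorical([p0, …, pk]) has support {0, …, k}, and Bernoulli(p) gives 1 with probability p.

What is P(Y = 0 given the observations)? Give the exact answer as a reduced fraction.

Enumerate traces; 72 have nonzero weight after conditioning:
  (U=1, Y=0, Z=0, X=0, W=0) weight 3/400
  (U=1, Y=0, Z=0, X=0, W=1) weight 3/400
  (U=1, Y=0, Z=0, X=0, W=2) weight 3/400
  (U=1, Y=0, Z=0, X=0, W=3) weight 3/400
  (U=1, Y=0, Z=0, X=1, W=0) weight 1/400
  (U=1, Y=0, Z=0, X=1, W=1) weight 1/400
  (U=1, Y=0, Z=0, X=1, W=2) weight 1/400
  (U=1, Y=0, Z=0, X=1, W=3) weight 1/400
  (U=1, Y=1, Z=0, X=0, W=0) weight 3/200
  (U=1, Y=2, Z=0, X=0, W=0) weight 3/200
  … 62 more
Group by Y:
  weight(Y=0) = 1/10
  weight(Y=1) = 1/5
  weight(Y=2) = 1/5
Total weight = 1/10 + 1/5 + 1/5 = 1/2
P(Y=0 | obs) = 1/10 / 1/2 = 1/5
P(Y=1 | obs) = 1/5 / 1/2 = 2/5
P(Y=2 | obs) = 1/5 / 1/2 = 2/5

P(Y = 0 | obs) = 1/5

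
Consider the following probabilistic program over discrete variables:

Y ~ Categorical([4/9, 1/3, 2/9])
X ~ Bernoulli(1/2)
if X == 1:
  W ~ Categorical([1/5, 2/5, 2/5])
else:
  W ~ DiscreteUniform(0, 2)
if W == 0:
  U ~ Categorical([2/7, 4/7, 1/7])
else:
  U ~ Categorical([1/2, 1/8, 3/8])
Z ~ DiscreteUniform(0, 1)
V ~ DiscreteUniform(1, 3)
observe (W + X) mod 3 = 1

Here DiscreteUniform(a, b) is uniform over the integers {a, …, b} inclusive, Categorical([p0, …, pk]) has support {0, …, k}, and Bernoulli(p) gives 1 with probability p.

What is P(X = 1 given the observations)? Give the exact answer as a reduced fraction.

P(X = 1 | obs) = 3/8

Enumerate traces; 108 have nonzero weight after conditioning:
  (Y=0, X=0, W=1, U=0, Z=0, V=1) weight 1/162
  (Y=0, X=0, W=1, U=0, Z=0, V=2) weight 1/162
  (Y=0, X=0, W=1, U=0, Z=0, V=3) weight 1/162
  (Y=0, X=0, W=1, U=0, Z=1, V=1) weight 1/162
  (Y=0, X=0, W=1, U=0, Z=1, V=2) weight 1/162
  (Y=0, X=0, W=1, U=0, Z=1, V=3) weight 1/162
  (Y=0, X=0, W=1, U=1, Z=0, V=1) weight 1/648
  (Y=0, X=0, W=1, U=1, Z=0, V=2) weight 1/648
  (Y=0, X=1, W=0, U=0, Z=0, V=1) weight 2/945
  … 99 more
Group by X:
  weight(X=0) = 1/6
  weight(X=1) = 1/10
Total weight = 1/6 + 1/10 = 4/15
P(X=0 | obs) = 1/6 / 4/15 = 5/8
P(X=1 | obs) = 1/10 / 4/15 = 3/8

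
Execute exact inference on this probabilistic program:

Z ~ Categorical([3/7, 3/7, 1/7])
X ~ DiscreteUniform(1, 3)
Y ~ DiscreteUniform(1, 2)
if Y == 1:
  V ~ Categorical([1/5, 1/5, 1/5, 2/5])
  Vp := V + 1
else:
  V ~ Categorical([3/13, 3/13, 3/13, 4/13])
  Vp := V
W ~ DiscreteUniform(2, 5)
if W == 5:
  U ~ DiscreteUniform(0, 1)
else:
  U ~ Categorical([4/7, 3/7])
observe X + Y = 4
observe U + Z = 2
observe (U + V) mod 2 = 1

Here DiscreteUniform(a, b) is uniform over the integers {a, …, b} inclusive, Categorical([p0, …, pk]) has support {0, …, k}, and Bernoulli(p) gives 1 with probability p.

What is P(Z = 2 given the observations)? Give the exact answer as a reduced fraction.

P(Z = 2 | obs) = 1147/3247

Enumerate traces; 32 have nonzero weight after conditioning:
  (Z=1, X=2, Y=2, V=0, W=2, U=1) weight 9/5096
  (Z=1, X=2, Y=2, V=0, W=3, U=1) weight 9/5096
  (Z=1, X=2, Y=2, V=0, W=4, U=1) weight 9/5096
  (Z=1, X=2, Y=2, V=0, W=5, U=1) weight 3/1456
  (Z=1, X=2, Y=2, V=2, W=2, U=1) weight 9/5096
  (Z=1, X=2, Y=2, V=2, W=3, U=1) weight 9/5096
  (Z=1, X=2, Y=2, V=2, W=4, U=1) weight 9/5096
  (Z=1, X=2, Y=2, V=2, W=5, U=1) weight 3/1456
  (Z=2, X=2, Y=2, V=1, W=2, U=0) weight 1/1274
  … 23 more
Group by Z:
  weight(Z=1) = 5/182
  weight(Z=2) = 1147/76440
Total weight = 5/182 + 1147/76440 = 3247/76440
P(Z=1 | obs) = 5/182 / 3247/76440 = 2100/3247
P(Z=2 | obs) = 1147/76440 / 3247/76440 = 1147/3247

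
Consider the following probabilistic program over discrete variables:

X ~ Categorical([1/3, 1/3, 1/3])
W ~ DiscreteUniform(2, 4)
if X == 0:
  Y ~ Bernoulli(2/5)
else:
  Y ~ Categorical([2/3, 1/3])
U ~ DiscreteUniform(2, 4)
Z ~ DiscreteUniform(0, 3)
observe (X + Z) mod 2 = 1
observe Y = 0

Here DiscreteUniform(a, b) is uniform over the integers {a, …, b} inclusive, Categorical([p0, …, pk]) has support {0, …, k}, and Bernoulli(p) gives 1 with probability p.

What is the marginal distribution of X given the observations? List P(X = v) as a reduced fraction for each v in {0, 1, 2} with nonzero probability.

Enumerate traces; 54 have nonzero weight after conditioning:
  (X=0, W=2, Y=0, U=2, Z=1) weight 1/180
  (X=0, W=2, Y=0, U=2, Z=3) weight 1/180
  (X=0, W=2, Y=0, U=3, Z=1) weight 1/180
  (X=0, W=2, Y=0, U=3, Z=3) weight 1/180
  (X=0, W=2, Y=0, U=4, Z=1) weight 1/180
  (X=0, W=2, Y=0, U=4, Z=3) weight 1/180
  (X=0, W=3, Y=0, U=2, Z=1) weight 1/180
  (X=0, W=3, Y=0, U=2, Z=3) weight 1/180
  (X=1, W=2, Y=0, U=2, Z=0) weight 1/162
  (X=2, W=2, Y=0, U=2, Z=1) weight 1/162
  … 44 more
Group by X:
  weight(X=0) = 1/10
  weight(X=1) = 1/9
  weight(X=2) = 1/9
Total weight = 1/10 + 1/9 + 1/9 = 29/90
P(X=0 | obs) = 1/10 / 29/90 = 9/29
P(X=1 | obs) = 1/9 / 29/90 = 10/29
P(X=2 | obs) = 1/9 / 29/90 = 10/29

P(X=0) = 9/29, P(X=1) = 10/29, P(X=2) = 10/29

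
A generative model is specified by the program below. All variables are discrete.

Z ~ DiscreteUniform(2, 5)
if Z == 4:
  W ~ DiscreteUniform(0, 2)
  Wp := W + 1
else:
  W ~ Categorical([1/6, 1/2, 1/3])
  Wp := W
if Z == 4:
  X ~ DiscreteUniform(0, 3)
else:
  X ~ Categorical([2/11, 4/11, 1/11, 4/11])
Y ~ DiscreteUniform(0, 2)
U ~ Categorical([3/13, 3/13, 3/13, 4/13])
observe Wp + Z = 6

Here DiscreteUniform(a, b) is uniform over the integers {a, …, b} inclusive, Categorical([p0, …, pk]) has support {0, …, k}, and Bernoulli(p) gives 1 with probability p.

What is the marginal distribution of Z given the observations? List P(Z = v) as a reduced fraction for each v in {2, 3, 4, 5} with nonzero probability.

Enumerate traces; 96 have nonzero weight after conditioning:
  (Z=4, W=1, X=0, Y=0, U=0) weight 1/624
  (Z=4, W=1, X=0, Y=0, U=1) weight 1/624
  (Z=4, W=1, X=0, Y=0, U=2) weight 1/624
  (Z=4, W=1, X=0, Y=0, U=3) weight 1/468
  (Z=4, W=1, X=0, Y=1, U=0) weight 1/624
  (Z=4, W=1, X=0, Y=1, U=1) weight 1/624
  (Z=4, W=1, X=0, Y=1, U=2) weight 1/624
  (Z=4, W=1, X=0, Y=1, U=3) weight 1/468
  (Z=5, W=1, X=0, Y=0, U=0) weight 1/572
  … 87 more
Group by Z:
  weight(Z=4) = 1/12
  weight(Z=5) = 1/8
Total weight = 1/12 + 1/8 = 5/24
P(Z=4 | obs) = 1/12 / 5/24 = 2/5
P(Z=5 | obs) = 1/8 / 5/24 = 3/5

P(Z=4) = 2/5, P(Z=5) = 3/5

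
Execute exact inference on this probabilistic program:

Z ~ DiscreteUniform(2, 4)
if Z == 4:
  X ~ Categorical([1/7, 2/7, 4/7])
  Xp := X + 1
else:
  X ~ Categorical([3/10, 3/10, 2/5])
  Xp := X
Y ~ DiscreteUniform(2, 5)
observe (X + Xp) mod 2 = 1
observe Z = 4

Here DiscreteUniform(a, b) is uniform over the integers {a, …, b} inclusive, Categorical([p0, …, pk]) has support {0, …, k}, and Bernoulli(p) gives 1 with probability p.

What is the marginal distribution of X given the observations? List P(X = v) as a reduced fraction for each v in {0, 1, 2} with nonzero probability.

P(X=0) = 1/7, P(X=1) = 2/7, P(X=2) = 4/7

Enumerate traces; 12 have nonzero weight after conditioning:
  (Z=4, X=0, Y=2) weight 1/84
  (Z=4, X=0, Y=3) weight 1/84
  (Z=4, X=0, Y=4) weight 1/84
  (Z=4, X=0, Y=5) weight 1/84
  (Z=4, X=1, Y=2) weight 1/42
  (Z=4, X=1, Y=3) weight 1/42
  (Z=4, X=1, Y=4) weight 1/42
  (Z=4, X=1, Y=5) weight 1/42
  (Z=4, X=2, Y=2) weight 1/21
  … 3 more
Group by X:
  weight(X=0) = 1/21
  weight(X=1) = 2/21
  weight(X=2) = 4/21
Total weight = 1/21 + 2/21 + 4/21 = 1/3
P(X=0 | obs) = 1/21 / 1/3 = 1/7
P(X=1 | obs) = 2/21 / 1/3 = 2/7
P(X=2 | obs) = 4/21 / 1/3 = 4/7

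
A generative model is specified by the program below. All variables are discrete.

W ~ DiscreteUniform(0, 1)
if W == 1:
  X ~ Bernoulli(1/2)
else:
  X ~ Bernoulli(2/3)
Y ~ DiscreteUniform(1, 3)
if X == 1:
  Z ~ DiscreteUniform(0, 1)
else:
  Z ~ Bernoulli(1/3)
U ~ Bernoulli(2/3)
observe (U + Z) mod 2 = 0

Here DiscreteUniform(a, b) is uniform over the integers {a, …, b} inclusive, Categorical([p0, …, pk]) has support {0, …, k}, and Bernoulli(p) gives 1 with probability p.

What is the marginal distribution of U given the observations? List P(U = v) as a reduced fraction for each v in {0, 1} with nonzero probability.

P(U=0) = 41/103, P(U=1) = 62/103

Enumerate traces; 24 have nonzero weight after conditioning:
  (W=0, X=0, Y=1, Z=0, U=0) weight 1/81
  (W=0, X=0, Y=1, Z=1, U=1) weight 1/81
  (W=0, X=0, Y=2, Z=0, U=0) weight 1/81
  (W=0, X=0, Y=2, Z=1, U=1) weight 1/81
  (W=0, X=0, Y=3, Z=0, U=0) weight 1/81
  (W=0, X=0, Y=3, Z=1, U=1) weight 1/81
  (W=0, X=1, Y=1, Z=0, U=0) weight 1/54
  (W=0, X=1, Y=1, Z=1, U=1) weight 1/27
  … 16 more
Group by U:
  weight(U=0) = 41/216
  weight(U=1) = 31/108
Total weight = 41/216 + 31/108 = 103/216
P(U=0 | obs) = 41/216 / 103/216 = 41/103
P(U=1 | obs) = 31/108 / 103/216 = 62/103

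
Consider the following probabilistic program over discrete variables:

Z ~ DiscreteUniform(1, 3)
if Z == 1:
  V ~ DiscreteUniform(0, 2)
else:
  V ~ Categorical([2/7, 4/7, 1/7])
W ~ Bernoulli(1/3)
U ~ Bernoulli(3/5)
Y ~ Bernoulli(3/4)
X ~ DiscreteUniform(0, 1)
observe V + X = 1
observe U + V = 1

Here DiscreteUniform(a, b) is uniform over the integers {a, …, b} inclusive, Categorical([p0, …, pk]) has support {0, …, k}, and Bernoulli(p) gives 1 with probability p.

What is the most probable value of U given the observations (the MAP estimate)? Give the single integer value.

argmax_v P(U = v | obs) = 0

Enumerate traces; 24 have nonzero weight after conditioning:
  (Z=1, V=0, W=0, U=1, Y=0, X=1) weight 1/180
  (Z=1, V=0, W=0, U=1, Y=1, X=1) weight 1/60
  (Z=1, V=0, W=1, U=1, Y=0, X=1) weight 1/360
  (Z=1, V=0, W=1, U=1, Y=1, X=1) weight 1/120
  (Z=1, V=1, W=0, U=0, Y=0, X=0) weight 1/270
  (Z=1, V=1, W=0, U=0, Y=1, X=0) weight 1/90
  (Z=1, V=1, W=1, U=0, Y=0, X=0) weight 1/540
  (Z=1, V=1, W=1, U=0, Y=1, X=0) weight 1/180
  … 16 more
Group by U:
  weight(U=0) = 31/315
  weight(U=1) = 19/210
Total weight = 31/315 + 19/210 = 17/90
P(U=0 | obs) = 31/315 / 17/90 = 62/119
P(U=1 | obs) = 19/210 / 17/90 = 57/119
argmax = 0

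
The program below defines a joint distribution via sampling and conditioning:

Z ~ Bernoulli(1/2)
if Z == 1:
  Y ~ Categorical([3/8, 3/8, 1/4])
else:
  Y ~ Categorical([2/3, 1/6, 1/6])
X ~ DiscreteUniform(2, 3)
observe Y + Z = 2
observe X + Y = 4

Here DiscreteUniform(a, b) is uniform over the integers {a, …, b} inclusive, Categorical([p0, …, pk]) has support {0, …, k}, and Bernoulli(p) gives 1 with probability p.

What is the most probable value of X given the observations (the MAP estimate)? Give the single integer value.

Enumerate traces; 2 have nonzero weight after conditioning:
  (Z=0, Y=2, X=2) weight 1/24
  (Z=1, Y=1, X=3) weight 3/32
Group by X:
  weight(X=2) = 1/24
  weight(X=3) = 3/32
Total weight = 1/24 + 3/32 = 13/96
P(X=2 | obs) = 1/24 / 13/96 = 4/13
P(X=3 | obs) = 3/32 / 13/96 = 9/13
argmax = 3

argmax_v P(X = v | obs) = 3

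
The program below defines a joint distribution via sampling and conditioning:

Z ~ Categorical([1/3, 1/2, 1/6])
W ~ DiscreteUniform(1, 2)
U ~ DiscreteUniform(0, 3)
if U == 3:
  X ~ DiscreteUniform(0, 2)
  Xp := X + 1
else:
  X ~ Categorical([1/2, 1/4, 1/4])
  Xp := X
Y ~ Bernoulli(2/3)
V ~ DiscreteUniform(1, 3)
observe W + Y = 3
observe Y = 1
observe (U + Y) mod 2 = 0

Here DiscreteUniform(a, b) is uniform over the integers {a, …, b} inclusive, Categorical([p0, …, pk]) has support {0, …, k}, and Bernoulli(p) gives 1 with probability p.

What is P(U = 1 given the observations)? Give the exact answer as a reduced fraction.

P(U = 1 | obs) = 1/2

Enumerate traces; 54 have nonzero weight after conditioning:
  (Z=0, W=2, U=1, X=0, Y=1, V=1) weight 1/216
  (Z=0, W=2, U=1, X=0, Y=1, V=2) weight 1/216
  (Z=0, W=2, U=1, X=0, Y=1, V=3) weight 1/216
  (Z=0, W=2, U=1, X=1, Y=1, V=1) weight 1/432
  (Z=0, W=2, U=1, X=1, Y=1, V=2) weight 1/432
  (Z=0, W=2, U=1, X=1, Y=1, V=3) weight 1/432
  (Z=0, W=2, U=1, X=2, Y=1, V=1) weight 1/432
  (Z=0, W=2, U=1, X=2, Y=1, V=2) weight 1/432
  (Z=0, W=2, U=3, X=0, Y=1, V=1) weight 1/324
  … 45 more
Group by U:
  weight(U=1) = 1/12
  weight(U=3) = 1/12
Total weight = 1/12 + 1/12 = 1/6
P(U=1 | obs) = 1/12 / 1/6 = 1/2
P(U=3 | obs) = 1/12 / 1/6 = 1/2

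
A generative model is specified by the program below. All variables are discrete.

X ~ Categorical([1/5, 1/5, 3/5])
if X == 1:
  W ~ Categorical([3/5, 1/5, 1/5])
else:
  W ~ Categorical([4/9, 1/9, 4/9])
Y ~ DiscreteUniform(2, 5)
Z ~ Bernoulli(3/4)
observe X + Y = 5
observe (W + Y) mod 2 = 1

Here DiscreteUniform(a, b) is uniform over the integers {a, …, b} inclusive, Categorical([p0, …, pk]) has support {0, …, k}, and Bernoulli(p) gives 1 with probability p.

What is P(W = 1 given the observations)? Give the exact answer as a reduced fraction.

Enumerate traces; 10 have nonzero weight after conditioning:
  (X=0, W=0, Y=5, Z=0) weight 1/180
  (X=0, W=0, Y=5, Z=1) weight 1/60
  (X=0, W=2, Y=5, Z=0) weight 1/180
  (X=0, W=2, Y=5, Z=1) weight 1/60
  (X=1, W=1, Y=4, Z=0) weight 1/400
  (X=1, W=1, Y=4, Z=1) weight 3/400
  (X=2, W=0, Y=3, Z=0) weight 1/60
  (X=2, W=0, Y=3, Z=1) weight 1/20
  … 2 more
Group by W:
  weight(W=0) = 4/45
  weight(W=1) = 1/100
  weight(W=2) = 4/45
Total weight = 4/45 + 1/100 + 4/45 = 169/900
P(W=0 | obs) = 4/45 / 169/900 = 80/169
P(W=1 | obs) = 1/100 / 169/900 = 9/169
P(W=2 | obs) = 4/45 / 169/900 = 80/169

P(W = 1 | obs) = 9/169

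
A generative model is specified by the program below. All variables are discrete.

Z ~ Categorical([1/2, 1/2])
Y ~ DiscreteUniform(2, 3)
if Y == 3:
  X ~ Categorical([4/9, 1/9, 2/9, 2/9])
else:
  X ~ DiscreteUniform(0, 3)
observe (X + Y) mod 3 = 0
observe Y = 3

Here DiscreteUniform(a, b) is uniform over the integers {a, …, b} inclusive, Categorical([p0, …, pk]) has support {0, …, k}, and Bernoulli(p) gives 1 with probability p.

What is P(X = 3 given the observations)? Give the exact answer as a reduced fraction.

Enumerate traces; 4 have nonzero weight after conditioning:
  (Z=0, Y=3, X=0) weight 1/9
  (Z=0, Y=3, X=3) weight 1/18
  (Z=1, Y=3, X=0) weight 1/9
  (Z=1, Y=3, X=3) weight 1/18
Group by X:
  weight(X=0) = 2/9
  weight(X=3) = 1/9
Total weight = 2/9 + 1/9 = 1/3
P(X=0 | obs) = 2/9 / 1/3 = 2/3
P(X=3 | obs) = 1/9 / 1/3 = 1/3

P(X = 3 | obs) = 1/3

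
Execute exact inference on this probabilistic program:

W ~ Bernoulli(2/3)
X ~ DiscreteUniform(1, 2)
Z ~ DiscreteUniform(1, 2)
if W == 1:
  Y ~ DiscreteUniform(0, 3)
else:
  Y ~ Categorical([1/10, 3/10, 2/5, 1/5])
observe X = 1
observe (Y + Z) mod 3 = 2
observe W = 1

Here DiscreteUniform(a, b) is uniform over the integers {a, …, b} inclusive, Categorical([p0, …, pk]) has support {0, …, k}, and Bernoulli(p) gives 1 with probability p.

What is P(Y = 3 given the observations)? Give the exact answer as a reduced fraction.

P(Y = 3 | obs) = 1/3

Enumerate traces; 3 have nonzero weight after conditioning:
  (W=1, X=1, Z=1, Y=1) weight 1/24
  (W=1, X=1, Z=2, Y=0) weight 1/24
  (W=1, X=1, Z=2, Y=3) weight 1/24
Group by Y:
  weight(Y=0) = 1/24
  weight(Y=1) = 1/24
  weight(Y=3) = 1/24
Total weight = 1/24 + 1/24 + 1/24 = 1/8
P(Y=0 | obs) = 1/24 / 1/8 = 1/3
P(Y=1 | obs) = 1/24 / 1/8 = 1/3
P(Y=3 | obs) = 1/24 / 1/8 = 1/3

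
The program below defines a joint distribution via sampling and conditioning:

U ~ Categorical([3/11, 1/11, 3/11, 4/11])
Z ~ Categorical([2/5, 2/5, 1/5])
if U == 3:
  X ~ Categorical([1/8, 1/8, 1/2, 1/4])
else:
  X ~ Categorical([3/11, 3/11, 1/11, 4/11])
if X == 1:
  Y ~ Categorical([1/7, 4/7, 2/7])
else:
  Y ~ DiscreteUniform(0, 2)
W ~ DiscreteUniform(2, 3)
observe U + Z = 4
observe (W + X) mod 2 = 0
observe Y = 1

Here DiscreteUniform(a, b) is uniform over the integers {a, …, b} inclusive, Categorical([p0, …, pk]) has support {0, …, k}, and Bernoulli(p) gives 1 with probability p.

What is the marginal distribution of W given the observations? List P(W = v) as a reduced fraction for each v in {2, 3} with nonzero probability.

Enumerate traces; 8 have nonzero weight after conditioning:
  (U=2, Z=2, X=0, Y=1, W=2) weight 3/1210
  (U=2, Z=2, X=1, Y=1, W=3) weight 18/4235
  (U=2, Z=2, X=2, Y=1, W=2) weight 1/1210
  (U=2, Z=2, X=3, Y=1, W=3) weight 2/605
  (U=3, Z=1, X=0, Y=1, W=2) weight 1/330
  (U=3, Z=1, X=1, Y=1, W=3) weight 2/385
  (U=3, Z=1, X=2, Y=1, W=2) weight 2/165
  (U=3, Z=1, X=3, Y=1, W=3) weight 1/165
Group by W:
  weight(W=2) = 67/3630
  weight(W=3) = 239/12705
Total weight = 67/3630 + 239/12705 = 947/25410
P(W=2 | obs) = 67/3630 / 947/25410 = 469/947
P(W=3 | obs) = 239/12705 / 947/25410 = 478/947

P(W=2) = 469/947, P(W=3) = 478/947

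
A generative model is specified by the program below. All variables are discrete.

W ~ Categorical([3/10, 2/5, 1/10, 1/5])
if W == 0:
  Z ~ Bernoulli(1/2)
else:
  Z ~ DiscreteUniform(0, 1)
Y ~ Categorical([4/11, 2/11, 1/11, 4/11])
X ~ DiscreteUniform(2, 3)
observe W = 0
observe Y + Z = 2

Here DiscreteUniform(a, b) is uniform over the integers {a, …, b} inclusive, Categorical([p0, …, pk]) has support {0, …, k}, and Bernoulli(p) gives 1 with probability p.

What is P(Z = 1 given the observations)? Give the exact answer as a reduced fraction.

P(Z = 1 | obs) = 2/3

Enumerate traces; 4 have nonzero weight after conditioning:
  (W=0, Z=0, Y=2, X=2) weight 3/440
  (W=0, Z=0, Y=2, X=3) weight 3/440
  (W=0, Z=1, Y=1, X=2) weight 3/220
  (W=0, Z=1, Y=1, X=3) weight 3/220
Group by Z:
  weight(Z=0) = 3/220
  weight(Z=1) = 3/110
Total weight = 3/220 + 3/110 = 9/220
P(Z=0 | obs) = 3/220 / 9/220 = 1/3
P(Z=1 | obs) = 3/110 / 9/220 = 2/3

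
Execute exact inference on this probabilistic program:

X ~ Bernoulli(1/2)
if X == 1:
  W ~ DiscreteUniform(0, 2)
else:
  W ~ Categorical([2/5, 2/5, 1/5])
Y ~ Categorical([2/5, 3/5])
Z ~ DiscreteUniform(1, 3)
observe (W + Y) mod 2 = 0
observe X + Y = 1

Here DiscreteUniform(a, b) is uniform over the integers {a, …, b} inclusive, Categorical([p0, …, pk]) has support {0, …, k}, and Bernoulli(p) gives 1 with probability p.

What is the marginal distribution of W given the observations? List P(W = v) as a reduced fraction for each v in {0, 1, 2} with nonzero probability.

Enumerate traces; 9 have nonzero weight after conditioning:
  (X=0, W=1, Y=1, Z=1) weight 1/25
  (X=0, W=1, Y=1, Z=2) weight 1/25
  (X=0, W=1, Y=1, Z=3) weight 1/25
  (X=1, W=0, Y=0, Z=1) weight 1/45
  (X=1, W=0, Y=0, Z=2) weight 1/45
  (X=1, W=0, Y=0, Z=3) weight 1/45
  (X=1, W=2, Y=0, Z=1) weight 1/45
  (X=1, W=2, Y=0, Z=2) weight 1/45
  … 1 more
Group by W:
  weight(W=0) = 1/15
  weight(W=1) = 3/25
  weight(W=2) = 1/15
Total weight = 1/15 + 3/25 + 1/15 = 19/75
P(W=0 | obs) = 1/15 / 19/75 = 5/19
P(W=1 | obs) = 3/25 / 19/75 = 9/19
P(W=2 | obs) = 1/15 / 19/75 = 5/19

P(W=0) = 5/19, P(W=1) = 9/19, P(W=2) = 5/19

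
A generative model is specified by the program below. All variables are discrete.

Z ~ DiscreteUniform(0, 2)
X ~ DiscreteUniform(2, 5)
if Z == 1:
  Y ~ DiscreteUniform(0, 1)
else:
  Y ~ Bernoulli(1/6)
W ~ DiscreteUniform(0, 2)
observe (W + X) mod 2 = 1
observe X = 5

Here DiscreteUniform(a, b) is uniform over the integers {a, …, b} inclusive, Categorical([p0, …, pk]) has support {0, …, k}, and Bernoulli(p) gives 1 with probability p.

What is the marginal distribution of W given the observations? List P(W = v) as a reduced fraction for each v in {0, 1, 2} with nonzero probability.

Enumerate traces; 12 have nonzero weight after conditioning:
  (Z=0, X=5, Y=0, W=0) weight 5/216
  (Z=0, X=5, Y=0, W=2) weight 5/216
  (Z=0, X=5, Y=1, W=0) weight 1/216
  (Z=0, X=5, Y=1, W=2) weight 1/216
  (Z=1, X=5, Y=0, W=0) weight 1/72
  (Z=1, X=5, Y=0, W=2) weight 1/72
  (Z=1, X=5, Y=1, W=0) weight 1/72
  (Z=1, X=5, Y=1, W=2) weight 1/72
  … 4 more
Group by W:
  weight(W=0) = 1/12
  weight(W=2) = 1/12
Total weight = 1/12 + 1/12 = 1/6
P(W=0 | obs) = 1/12 / 1/6 = 1/2
P(W=2 | obs) = 1/12 / 1/6 = 1/2

P(W=0) = 1/2, P(W=2) = 1/2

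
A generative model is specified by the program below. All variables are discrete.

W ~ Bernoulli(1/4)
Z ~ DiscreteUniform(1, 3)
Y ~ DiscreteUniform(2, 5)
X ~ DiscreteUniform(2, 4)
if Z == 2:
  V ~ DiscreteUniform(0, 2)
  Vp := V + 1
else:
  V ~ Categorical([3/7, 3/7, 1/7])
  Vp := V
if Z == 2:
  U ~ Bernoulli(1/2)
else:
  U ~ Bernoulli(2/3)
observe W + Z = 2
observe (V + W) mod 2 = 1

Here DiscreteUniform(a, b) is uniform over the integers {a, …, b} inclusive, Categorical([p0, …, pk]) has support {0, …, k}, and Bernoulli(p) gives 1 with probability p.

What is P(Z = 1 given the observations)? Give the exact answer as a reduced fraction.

Enumerate traces; 72 have nonzero weight after conditioning:
  (W=0, Z=2, Y=2, X=2, V=1, U=0) weight 1/288
  (W=0, Z=2, Y=2, X=2, V=1, U=1) weight 1/288
  (W=0, Z=2, Y=2, X=3, V=1, U=0) weight 1/288
  (W=0, Z=2, Y=2, X=3, V=1, U=1) weight 1/288
  (W=0, Z=2, Y=2, X=4, V=1, U=0) weight 1/288
  (W=0, Z=2, Y=2, X=4, V=1, U=1) weight 1/288
  (W=0, Z=2, Y=3, X=2, V=1, U=0) weight 1/288
  (W=0, Z=2, Y=3, X=2, V=1, U=1) weight 1/288
  (W=1, Z=1, Y=2, X=2, V=0, U=0) weight 1/1008
  … 63 more
Group by Z:
  weight(Z=1) = 1/21
  weight(Z=2) = 1/12
Total weight = 1/21 + 1/12 = 11/84
P(Z=1 | obs) = 1/21 / 11/84 = 4/11
P(Z=2 | obs) = 1/12 / 11/84 = 7/11

P(Z = 1 | obs) = 4/11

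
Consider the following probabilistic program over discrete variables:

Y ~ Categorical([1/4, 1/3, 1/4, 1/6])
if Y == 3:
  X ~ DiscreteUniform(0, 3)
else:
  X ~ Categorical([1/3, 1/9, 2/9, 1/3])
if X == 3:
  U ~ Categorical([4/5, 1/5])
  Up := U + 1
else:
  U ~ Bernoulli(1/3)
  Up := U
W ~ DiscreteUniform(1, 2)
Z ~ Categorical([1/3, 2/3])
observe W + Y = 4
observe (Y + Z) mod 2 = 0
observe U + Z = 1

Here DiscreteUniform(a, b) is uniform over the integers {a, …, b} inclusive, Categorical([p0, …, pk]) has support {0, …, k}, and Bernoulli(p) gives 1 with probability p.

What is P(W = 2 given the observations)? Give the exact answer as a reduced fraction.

P(W = 2 | obs) = 13/55

Enumerate traces; 8 have nonzero weight after conditioning:
  (Y=2, X=0, U=1, W=2, Z=0) weight 1/216
  (Y=2, X=1, U=1, W=2, Z=0) weight 1/648
  (Y=2, X=2, U=1, W=2, Z=0) weight 1/324
  (Y=2, X=3, U=1, W=2, Z=0) weight 1/360
  (Y=3, X=0, U=0, W=1, Z=1) weight 1/108
  (Y=3, X=1, U=0, W=1, Z=1) weight 1/108
  (Y=3, X=2, U=0, W=1, Z=1) weight 1/108
  (Y=3, X=3, U=0, W=1, Z=1) weight 1/90
Group by W:
  weight(W=1) = 7/180
  weight(W=2) = 13/1080
Total weight = 7/180 + 13/1080 = 11/216
P(W=1 | obs) = 7/180 / 11/216 = 42/55
P(W=2 | obs) = 13/1080 / 11/216 = 13/55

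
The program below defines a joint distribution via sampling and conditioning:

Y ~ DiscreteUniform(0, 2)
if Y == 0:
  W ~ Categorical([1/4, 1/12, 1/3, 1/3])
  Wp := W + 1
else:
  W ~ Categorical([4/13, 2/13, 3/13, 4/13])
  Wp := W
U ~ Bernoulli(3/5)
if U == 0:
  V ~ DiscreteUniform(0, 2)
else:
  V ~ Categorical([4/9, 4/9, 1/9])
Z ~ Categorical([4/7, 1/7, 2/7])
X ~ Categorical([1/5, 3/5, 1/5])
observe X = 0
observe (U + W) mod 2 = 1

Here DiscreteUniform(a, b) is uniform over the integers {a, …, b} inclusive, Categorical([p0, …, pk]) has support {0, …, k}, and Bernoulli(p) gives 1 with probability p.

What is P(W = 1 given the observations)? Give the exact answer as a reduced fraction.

P(W = 1 | obs) = 122/1195

Enumerate traces; 108 have nonzero weight after conditioning:
  (Y=0, W=0, U=1, V=0, Z=0, X=0) weight 4/1575
  (Y=0, W=0, U=1, V=0, Z=1, X=0) weight 1/1575
  (Y=0, W=0, U=1, V=0, Z=2, X=0) weight 2/1575
  (Y=0, W=0, U=1, V=1, Z=0, X=0) weight 4/1575
  (Y=0, W=0, U=1, V=1, Z=1, X=0) weight 1/1575
  (Y=0, W=0, U=1, V=1, Z=2, X=0) weight 2/1575
  (Y=0, W=0, U=1, V=2, Z=0, X=0) weight 1/1575
  (Y=0, W=0, U=1, V=2, Z=1, X=0) weight 1/6300
  (Y=0, W=1, U=0, V=0, Z=0, X=0) weight 2/4725
  (Y=0, W=2, U=1, V=0, Z=0, X=0) weight 16/4725
  … 98 more
Group by W:
  weight(W=0) = 9/260
  weight(W=1) = 61/5850
  weight(W=2) = 31/975
  weight(W=3) = 74/2925
Total weight = 9/260 + 61/5850 + 31/975 + 74/2925 = 239/2340
P(W=0 | obs) = 9/260 / 239/2340 = 81/239
P(W=1 | obs) = 61/5850 / 239/2340 = 122/1195
P(W=2 | obs) = 31/975 / 239/2340 = 372/1195
P(W=3 | obs) = 74/2925 / 239/2340 = 296/1195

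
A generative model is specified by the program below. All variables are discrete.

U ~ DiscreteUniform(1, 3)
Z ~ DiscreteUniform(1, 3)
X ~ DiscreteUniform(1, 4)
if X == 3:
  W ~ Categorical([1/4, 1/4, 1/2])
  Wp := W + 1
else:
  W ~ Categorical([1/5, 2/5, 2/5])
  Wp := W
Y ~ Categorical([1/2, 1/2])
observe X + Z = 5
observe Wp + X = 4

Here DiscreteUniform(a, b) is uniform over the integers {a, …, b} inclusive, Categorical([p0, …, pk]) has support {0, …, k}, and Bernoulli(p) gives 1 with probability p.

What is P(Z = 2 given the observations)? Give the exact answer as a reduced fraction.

Enumerate traces; 18 have nonzero weight after conditioning:
  (U=1, Z=1, X=4, W=0, Y=0) weight 1/360
  (U=1, Z=1, X=4, W=0, Y=1) weight 1/360
  (U=1, Z=2, X=3, W=0, Y=0) weight 1/288
  (U=1, Z=2, X=3, W=0, Y=1) weight 1/288
  (U=1, Z=3, X=2, W=2, Y=0) weight 1/180
  (U=1, Z=3, X=2, W=2, Y=1) weight 1/180
  (U=2, Z=1, X=4, W=0, Y=0) weight 1/360
  (U=2, Z=1, X=4, W=0, Y=1) weight 1/360
  … 10 more
Group by Z:
  weight(Z=1) = 1/60
  weight(Z=2) = 1/48
  weight(Z=3) = 1/30
Total weight = 1/60 + 1/48 + 1/30 = 17/240
P(Z=1 | obs) = 1/60 / 17/240 = 4/17
P(Z=2 | obs) = 1/48 / 17/240 = 5/17
P(Z=3 | obs) = 1/30 / 17/240 = 8/17

P(Z = 2 | obs) = 5/17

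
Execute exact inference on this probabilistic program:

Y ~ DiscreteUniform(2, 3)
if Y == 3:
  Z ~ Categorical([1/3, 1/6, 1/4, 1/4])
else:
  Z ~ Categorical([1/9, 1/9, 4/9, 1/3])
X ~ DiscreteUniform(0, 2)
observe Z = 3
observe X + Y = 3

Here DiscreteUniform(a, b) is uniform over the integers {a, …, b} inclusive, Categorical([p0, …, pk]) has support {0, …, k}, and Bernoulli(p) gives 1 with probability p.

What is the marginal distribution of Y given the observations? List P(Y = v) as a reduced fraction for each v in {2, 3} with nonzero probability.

P(Y=2) = 4/7, P(Y=3) = 3/7

Enumerate traces; 2 have nonzero weight after conditioning:
  (Y=2, Z=3, X=1) weight 1/18
  (Y=3, Z=3, X=0) weight 1/24
Group by Y:
  weight(Y=2) = 1/18
  weight(Y=3) = 1/24
Total weight = 1/18 + 1/24 = 7/72
P(Y=2 | obs) = 1/18 / 7/72 = 4/7
P(Y=3 | obs) = 1/24 / 7/72 = 3/7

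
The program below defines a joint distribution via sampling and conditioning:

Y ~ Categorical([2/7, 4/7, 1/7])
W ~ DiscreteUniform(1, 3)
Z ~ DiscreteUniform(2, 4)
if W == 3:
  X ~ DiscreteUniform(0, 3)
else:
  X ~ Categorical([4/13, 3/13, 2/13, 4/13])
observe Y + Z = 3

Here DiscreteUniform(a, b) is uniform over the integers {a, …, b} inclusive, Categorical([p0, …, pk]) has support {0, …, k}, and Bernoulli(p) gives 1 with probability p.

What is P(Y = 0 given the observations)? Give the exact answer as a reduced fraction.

Enumerate traces; 24 have nonzero weight after conditioning:
  (Y=0, W=1, Z=3, X=0) weight 8/819
  (Y=0, W=1, Z=3, X=1) weight 2/273
  (Y=0, W=1, Z=3, X=2) weight 4/819
  (Y=0, W=1, Z=3, X=3) weight 8/819
  (Y=0, W=2, Z=3, X=0) weight 8/819
  (Y=0, W=2, Z=3, X=1) weight 2/273
  (Y=0, W=2, Z=3, X=2) weight 4/819
  (Y=0, W=2, Z=3, X=3) weight 8/819
  (Y=1, W=1, Z=2, X=0) weight 16/819
  … 15 more
Group by Y:
  weight(Y=0) = 2/21
  weight(Y=1) = 4/21
Total weight = 2/21 + 4/21 = 2/7
P(Y=0 | obs) = 2/21 / 2/7 = 1/3
P(Y=1 | obs) = 4/21 / 2/7 = 2/3

P(Y = 0 | obs) = 1/3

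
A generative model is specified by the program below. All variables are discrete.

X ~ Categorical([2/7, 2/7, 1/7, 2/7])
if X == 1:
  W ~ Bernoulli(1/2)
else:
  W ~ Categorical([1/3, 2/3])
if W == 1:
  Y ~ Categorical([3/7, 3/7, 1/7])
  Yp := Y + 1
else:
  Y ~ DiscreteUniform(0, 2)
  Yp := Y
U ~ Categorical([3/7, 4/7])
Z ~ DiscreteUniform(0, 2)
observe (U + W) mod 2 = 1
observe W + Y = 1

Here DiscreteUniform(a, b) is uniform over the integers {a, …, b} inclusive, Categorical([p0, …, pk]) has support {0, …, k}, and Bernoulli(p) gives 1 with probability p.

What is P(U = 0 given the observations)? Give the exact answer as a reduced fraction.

Enumerate traces; 24 have nonzero weight after conditioning:
  (X=0, W=0, Y=1, U=1, Z=0) weight 8/1323
  (X=0, W=0, Y=1, U=1, Z=1) weight 8/1323
  (X=0, W=0, Y=1, U=1, Z=2) weight 8/1323
  (X=0, W=1, Y=0, U=0, Z=0) weight 4/343
  (X=0, W=1, Y=0, U=0, Z=1) weight 4/343
  (X=0, W=1, Y=0, U=0, Z=2) weight 4/343
  (X=1, W=0, Y=1, U=1, Z=0) weight 4/441
  (X=1, W=0, Y=1, U=1, Z=1) weight 4/441
  … 16 more
Group by U:
  weight(U=0) = 39/343
  weight(U=1) = 32/441
Total weight = 39/343 + 32/441 = 575/3087
P(U=0 | obs) = 39/343 / 575/3087 = 351/575
P(U=1 | obs) = 32/441 / 575/3087 = 224/575

P(U = 0 | obs) = 351/575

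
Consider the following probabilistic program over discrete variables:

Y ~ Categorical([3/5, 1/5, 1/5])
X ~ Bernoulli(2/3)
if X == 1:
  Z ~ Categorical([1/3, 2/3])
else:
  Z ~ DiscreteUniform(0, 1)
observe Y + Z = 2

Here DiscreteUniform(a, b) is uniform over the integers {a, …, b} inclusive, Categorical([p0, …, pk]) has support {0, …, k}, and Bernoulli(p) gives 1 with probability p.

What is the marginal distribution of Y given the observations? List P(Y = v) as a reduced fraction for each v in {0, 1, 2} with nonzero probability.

P(Y=1) = 11/18, P(Y=2) = 7/18

Enumerate traces; 4 have nonzero weight after conditioning:
  (Y=1, X=0, Z=1) weight 1/30
  (Y=1, X=1, Z=1) weight 4/45
  (Y=2, X=0, Z=0) weight 1/30
  (Y=2, X=1, Z=0) weight 2/45
Group by Y:
  weight(Y=1) = 11/90
  weight(Y=2) = 7/90
Total weight = 11/90 + 7/90 = 1/5
P(Y=1 | obs) = 11/90 / 1/5 = 11/18
P(Y=2 | obs) = 7/90 / 1/5 = 7/18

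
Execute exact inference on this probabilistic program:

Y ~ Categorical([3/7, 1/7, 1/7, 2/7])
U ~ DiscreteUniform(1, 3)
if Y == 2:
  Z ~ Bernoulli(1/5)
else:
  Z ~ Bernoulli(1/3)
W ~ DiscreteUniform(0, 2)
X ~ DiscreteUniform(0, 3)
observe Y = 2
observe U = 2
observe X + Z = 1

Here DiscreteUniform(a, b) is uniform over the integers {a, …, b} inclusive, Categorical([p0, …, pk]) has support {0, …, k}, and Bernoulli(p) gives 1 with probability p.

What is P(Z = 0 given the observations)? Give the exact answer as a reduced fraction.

Enumerate traces; 6 have nonzero weight after conditioning:
  (Y=2, U=2, Z=0, W=0, X=1) weight 1/315
  (Y=2, U=2, Z=0, W=1, X=1) weight 1/315
  (Y=2, U=2, Z=0, W=2, X=1) weight 1/315
  (Y=2, U=2, Z=1, W=0, X=0) weight 1/1260
  (Y=2, U=2, Z=1, W=1, X=0) weight 1/1260
  (Y=2, U=2, Z=1, W=2, X=0) weight 1/1260
Group by Z:
  weight(Z=0) = 1/105
  weight(Z=1) = 1/420
Total weight = 1/105 + 1/420 = 1/84
P(Z=0 | obs) = 1/105 / 1/84 = 4/5
P(Z=1 | obs) = 1/420 / 1/84 = 1/5

P(Z = 0 | obs) = 4/5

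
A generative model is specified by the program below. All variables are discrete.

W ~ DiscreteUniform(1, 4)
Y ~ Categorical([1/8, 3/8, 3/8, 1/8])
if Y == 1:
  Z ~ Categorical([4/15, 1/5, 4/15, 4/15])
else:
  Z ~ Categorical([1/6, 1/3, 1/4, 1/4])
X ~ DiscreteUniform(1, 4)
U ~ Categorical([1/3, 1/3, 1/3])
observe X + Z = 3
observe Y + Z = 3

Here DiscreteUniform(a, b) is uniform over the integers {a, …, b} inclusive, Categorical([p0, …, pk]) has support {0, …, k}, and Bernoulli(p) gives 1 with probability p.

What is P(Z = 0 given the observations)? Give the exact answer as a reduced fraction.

Enumerate traces; 36 have nonzero weight after conditioning:
  (W=1, Y=1, Z=2, X=1, U=0) weight 1/480
  (W=1, Y=1, Z=2, X=1, U=1) weight 1/480
  (W=1, Y=1, Z=2, X=1, U=2) weight 1/480
  (W=1, Y=2, Z=1, X=2, U=0) weight 1/384
  (W=1, Y=2, Z=1, X=2, U=1) weight 1/384
  (W=1, Y=2, Z=1, X=2, U=2) weight 1/384
  (W=1, Y=3, Z=0, X=3, U=0) weight 1/2304
  (W=1, Y=3, Z=0, X=3, U=1) weight 1/2304
  … 28 more
Group by Z:
  weight(Z=0) = 1/192
  weight(Z=1) = 1/32
  weight(Z=2) = 1/40
Total weight = 1/192 + 1/32 + 1/40 = 59/960
P(Z=0 | obs) = 1/192 / 59/960 = 5/59
P(Z=1 | obs) = 1/32 / 59/960 = 30/59
P(Z=2 | obs) = 1/40 / 59/960 = 24/59

P(Z = 0 | obs) = 5/59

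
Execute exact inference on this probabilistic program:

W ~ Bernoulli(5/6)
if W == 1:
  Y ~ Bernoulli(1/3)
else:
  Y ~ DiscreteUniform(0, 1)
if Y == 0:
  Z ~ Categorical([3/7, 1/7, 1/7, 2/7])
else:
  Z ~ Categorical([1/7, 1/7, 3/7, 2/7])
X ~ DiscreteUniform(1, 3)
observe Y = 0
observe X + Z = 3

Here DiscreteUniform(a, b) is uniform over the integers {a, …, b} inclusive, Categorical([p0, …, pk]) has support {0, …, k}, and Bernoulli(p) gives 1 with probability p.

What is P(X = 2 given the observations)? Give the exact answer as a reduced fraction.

P(X = 2 | obs) = 1/5

Enumerate traces; 6 have nonzero weight after conditioning:
  (W=0, Y=0, Z=0, X=3) weight 1/84
  (W=0, Y=0, Z=1, X=2) weight 1/252
  (W=0, Y=0, Z=2, X=1) weight 1/252
  (W=1, Y=0, Z=0, X=3) weight 5/63
  (W=1, Y=0, Z=1, X=2) weight 5/189
  (W=1, Y=0, Z=2, X=1) weight 5/189
Group by X:
  weight(X=1) = 23/756
  weight(X=2) = 23/756
  weight(X=3) = 23/252
Total weight = 23/756 + 23/756 + 23/252 = 115/756
P(X=1 | obs) = 23/756 / 115/756 = 1/5
P(X=2 | obs) = 23/756 / 115/756 = 1/5
P(X=3 | obs) = 23/252 / 115/756 = 3/5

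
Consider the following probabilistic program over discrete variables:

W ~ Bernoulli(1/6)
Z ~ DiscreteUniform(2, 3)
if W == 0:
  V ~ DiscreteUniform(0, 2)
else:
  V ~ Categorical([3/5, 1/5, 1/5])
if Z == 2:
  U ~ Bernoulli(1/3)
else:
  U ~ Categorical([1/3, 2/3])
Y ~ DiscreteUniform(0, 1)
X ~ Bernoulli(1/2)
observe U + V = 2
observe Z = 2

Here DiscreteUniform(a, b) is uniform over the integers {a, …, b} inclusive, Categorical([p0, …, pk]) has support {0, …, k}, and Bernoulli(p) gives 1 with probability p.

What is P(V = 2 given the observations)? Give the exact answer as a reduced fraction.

P(V = 2 | obs) = 2/3

Enumerate traces; 16 have nonzero weight after conditioning:
  (W=0, Z=2, V=1, U=1, Y=0, X=0) weight 5/432
  (W=0, Z=2, V=1, U=1, Y=0, X=1) weight 5/432
  (W=0, Z=2, V=1, U=1, Y=1, X=0) weight 5/432
  (W=0, Z=2, V=1, U=1, Y=1, X=1) weight 5/432
  (W=0, Z=2, V=2, U=0, Y=0, X=0) weight 5/216
  (W=0, Z=2, V=2, U=0, Y=0, X=1) weight 5/216
  (W=0, Z=2, V=2, U=0, Y=1, X=0) weight 5/216
  (W=0, Z=2, V=2, U=0, Y=1, X=1) weight 5/216
  … 8 more
Group by V:
  weight(V=1) = 7/135
  weight(V=2) = 14/135
Total weight = 7/135 + 14/135 = 7/45
P(V=1 | obs) = 7/135 / 7/45 = 1/3
P(V=2 | obs) = 14/135 / 7/45 = 2/3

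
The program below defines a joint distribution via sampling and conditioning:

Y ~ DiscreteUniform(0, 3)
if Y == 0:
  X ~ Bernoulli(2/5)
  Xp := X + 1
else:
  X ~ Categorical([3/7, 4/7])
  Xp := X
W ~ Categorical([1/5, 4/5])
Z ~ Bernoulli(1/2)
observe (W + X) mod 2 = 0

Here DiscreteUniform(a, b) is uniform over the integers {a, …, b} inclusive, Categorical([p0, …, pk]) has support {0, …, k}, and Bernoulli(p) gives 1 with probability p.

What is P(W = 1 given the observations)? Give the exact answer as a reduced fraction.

P(W = 1 | obs) = 148/181

Enumerate traces; 16 have nonzero weight after conditioning:
  (Y=0, X=0, W=0, Z=0) weight 3/200
  (Y=0, X=0, W=0, Z=1) weight 3/200
  (Y=0, X=1, W=1, Z=0) weight 1/25
  (Y=0, X=1, W=1, Z=1) weight 1/25
  (Y=1, X=0, W=0, Z=0) weight 3/280
  (Y=1, X=0, W=0, Z=1) weight 3/280
  (Y=1, X=1, W=1, Z=0) weight 2/35
  (Y=1, X=1, W=1, Z=1) weight 2/35
  … 8 more
Group by W:
  weight(W=0) = 33/350
  weight(W=1) = 74/175
Total weight = 33/350 + 74/175 = 181/350
P(W=0 | obs) = 33/350 / 181/350 = 33/181
P(W=1 | obs) = 74/175 / 181/350 = 148/181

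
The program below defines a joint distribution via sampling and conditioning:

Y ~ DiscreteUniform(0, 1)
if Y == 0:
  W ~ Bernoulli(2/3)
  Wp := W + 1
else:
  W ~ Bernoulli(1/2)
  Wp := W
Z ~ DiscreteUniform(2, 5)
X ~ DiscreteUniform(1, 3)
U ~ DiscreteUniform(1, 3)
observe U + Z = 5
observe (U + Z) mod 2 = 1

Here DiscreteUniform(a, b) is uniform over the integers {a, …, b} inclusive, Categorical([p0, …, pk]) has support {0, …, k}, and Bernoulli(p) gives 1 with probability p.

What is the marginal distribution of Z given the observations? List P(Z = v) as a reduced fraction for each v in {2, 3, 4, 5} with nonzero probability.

Enumerate traces; 36 have nonzero weight after conditioning:
  (Y=0, W=0, Z=2, X=1, U=3) weight 1/216
  (Y=0, W=0, Z=2, X=2, U=3) weight 1/216
  (Y=0, W=0, Z=2, X=3, U=3) weight 1/216
  (Y=0, W=0, Z=3, X=1, U=2) weight 1/216
  (Y=0, W=0, Z=3, X=2, U=2) weight 1/216
  (Y=0, W=0, Z=3, X=3, U=2) weight 1/216
  (Y=0, W=0, Z=4, X=1, U=1) weight 1/216
  (Y=0, W=0, Z=4, X=2, U=1) weight 1/216
  … 28 more
Group by Z:
  weight(Z=2) = 1/12
  weight(Z=3) = 1/12
  weight(Z=4) = 1/12
Total weight = 1/12 + 1/12 + 1/12 = 1/4
P(Z=2 | obs) = 1/12 / 1/4 = 1/3
P(Z=3 | obs) = 1/12 / 1/4 = 1/3
P(Z=4 | obs) = 1/12 / 1/4 = 1/3

P(Z=2) = 1/3, P(Z=3) = 1/3, P(Z=4) = 1/3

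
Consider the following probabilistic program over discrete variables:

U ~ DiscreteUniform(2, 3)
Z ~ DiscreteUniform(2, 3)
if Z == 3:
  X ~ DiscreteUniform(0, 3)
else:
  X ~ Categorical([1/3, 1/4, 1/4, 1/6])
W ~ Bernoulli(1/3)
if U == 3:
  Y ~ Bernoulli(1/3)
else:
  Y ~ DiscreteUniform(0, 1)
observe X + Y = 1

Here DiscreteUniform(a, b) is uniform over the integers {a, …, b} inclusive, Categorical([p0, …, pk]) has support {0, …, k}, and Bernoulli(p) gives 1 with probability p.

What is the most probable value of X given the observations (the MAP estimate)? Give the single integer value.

argmax_v P(X = v | obs) = 1

Enumerate traces; 16 have nonzero weight after conditioning:
  (U=2, Z=2, X=0, W=0, Y=1) weight 1/36
  (U=2, Z=2, X=0, W=1, Y=1) weight 1/72
  (U=2, Z=2, X=1, W=0, Y=0) weight 1/48
  (U=2, Z=2, X=1, W=1, Y=0) weight 1/96
  (U=2, Z=3, X=0, W=0, Y=1) weight 1/48
  (U=2, Z=3, X=0, W=1, Y=1) weight 1/96
  (U=2, Z=3, X=1, W=0, Y=0) weight 1/48
  (U=2, Z=3, X=1, W=1, Y=0) weight 1/96
  … 8 more
Group by X:
  weight(X=0) = 35/288
  weight(X=1) = 7/48
Total weight = 35/288 + 7/48 = 77/288
P(X=0 | obs) = 35/288 / 77/288 = 5/11
P(X=1 | obs) = 7/48 / 77/288 = 6/11
argmax = 1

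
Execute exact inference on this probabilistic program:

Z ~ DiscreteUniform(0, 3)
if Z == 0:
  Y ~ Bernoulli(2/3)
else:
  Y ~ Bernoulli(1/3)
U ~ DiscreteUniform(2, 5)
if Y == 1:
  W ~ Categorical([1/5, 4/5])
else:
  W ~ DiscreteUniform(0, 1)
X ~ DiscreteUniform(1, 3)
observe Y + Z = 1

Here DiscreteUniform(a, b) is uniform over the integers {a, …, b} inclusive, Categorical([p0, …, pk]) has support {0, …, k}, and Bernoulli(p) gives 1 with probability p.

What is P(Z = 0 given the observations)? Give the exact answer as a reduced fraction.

Enumerate traces; 48 have nonzero weight after conditioning:
  (Z=0, Y=1, U=2, W=0, X=1) weight 1/360
  (Z=0, Y=1, U=2, W=0, X=2) weight 1/360
  (Z=0, Y=1, U=2, W=0, X=3) weight 1/360
  (Z=0, Y=1, U=2, W=1, X=1) weight 1/90
  (Z=0, Y=1, U=2, W=1, X=2) weight 1/90
  (Z=0, Y=1, U=2, W=1, X=3) weight 1/90
  (Z=0, Y=1, U=3, W=0, X=1) weight 1/360
  (Z=0, Y=1, U=3, W=0, X=2) weight 1/360
  (Z=1, Y=0, U=2, W=0, X=1) weight 1/144
  … 39 more
Group by Z:
  weight(Z=0) = 1/6
  weight(Z=1) = 1/6
Total weight = 1/6 + 1/6 = 1/3
P(Z=0 | obs) = 1/6 / 1/3 = 1/2
P(Z=1 | obs) = 1/6 / 1/3 = 1/2

P(Z = 0 | obs) = 1/2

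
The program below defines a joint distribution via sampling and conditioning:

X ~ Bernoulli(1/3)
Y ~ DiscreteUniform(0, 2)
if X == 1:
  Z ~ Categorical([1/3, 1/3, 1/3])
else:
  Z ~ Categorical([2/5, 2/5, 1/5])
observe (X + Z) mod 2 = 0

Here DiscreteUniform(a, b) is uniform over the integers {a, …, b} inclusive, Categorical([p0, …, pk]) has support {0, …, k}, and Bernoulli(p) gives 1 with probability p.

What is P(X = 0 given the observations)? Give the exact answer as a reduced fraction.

Enumerate traces; 9 have nonzero weight after conditioning:
  (X=0, Y=0, Z=0) weight 4/45
  (X=0, Y=0, Z=2) weight 2/45
  (X=0, Y=1, Z=0) weight 4/45
  (X=0, Y=1, Z=2) weight 2/45
  (X=0, Y=2, Z=0) weight 4/45
  (X=0, Y=2, Z=2) weight 2/45
  (X=1, Y=0, Z=1) weight 1/27
  (X=1, Y=1, Z=1) weight 1/27
  … 1 more
Group by X:
  weight(X=0) = 2/5
  weight(X=1) = 1/9
Total weight = 2/5 + 1/9 = 23/45
P(X=0 | obs) = 2/5 / 23/45 = 18/23
P(X=1 | obs) = 1/9 / 23/45 = 5/23

P(X = 0 | obs) = 18/23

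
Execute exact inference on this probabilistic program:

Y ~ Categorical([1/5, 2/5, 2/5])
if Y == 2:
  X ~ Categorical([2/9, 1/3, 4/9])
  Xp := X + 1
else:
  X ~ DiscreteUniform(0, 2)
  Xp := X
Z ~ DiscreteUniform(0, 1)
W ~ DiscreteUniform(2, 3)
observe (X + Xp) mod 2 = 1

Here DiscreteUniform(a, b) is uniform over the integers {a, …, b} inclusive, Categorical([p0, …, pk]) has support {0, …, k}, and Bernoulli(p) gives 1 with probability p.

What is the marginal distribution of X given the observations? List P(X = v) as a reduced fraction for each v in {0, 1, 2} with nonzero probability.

P(X=0) = 2/9, P(X=1) = 1/3, P(X=2) = 4/9

Enumerate traces; 12 have nonzero weight after conditioning:
  (Y=2, X=0, Z=0, W=2) weight 1/45
  (Y=2, X=0, Z=0, W=3) weight 1/45
  (Y=2, X=0, Z=1, W=2) weight 1/45
  (Y=2, X=0, Z=1, W=3) weight 1/45
  (Y=2, X=1, Z=0, W=2) weight 1/30
  (Y=2, X=1, Z=0, W=3) weight 1/30
  (Y=2, X=1, Z=1, W=2) weight 1/30
  (Y=2, X=1, Z=1, W=3) weight 1/30
  (Y=2, X=2, Z=0, W=2) weight 2/45
  … 3 more
Group by X:
  weight(X=0) = 4/45
  weight(X=1) = 2/15
  weight(X=2) = 8/45
Total weight = 4/45 + 2/15 + 8/45 = 2/5
P(X=0 | obs) = 4/45 / 2/5 = 2/9
P(X=1 | obs) = 2/15 / 2/5 = 1/3
P(X=2 | obs) = 8/45 / 2/5 = 4/9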